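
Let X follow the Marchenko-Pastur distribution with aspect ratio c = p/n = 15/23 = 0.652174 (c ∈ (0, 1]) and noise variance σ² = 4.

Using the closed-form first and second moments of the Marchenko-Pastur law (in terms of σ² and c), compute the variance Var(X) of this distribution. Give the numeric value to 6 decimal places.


Recall the MP moments m_1 = E[X] = σ² and m_2 = E[X²] = σ⁴ (1 + c).
m_1 = E[X] = σ² = 4, so m_1² = 16.
m_2 = E[X²] = σ⁴ (1 + c) = 16 · (1 + 0.652174) = 16 · 1.652174 = 26.434783.
(Note m_2 − m_1² simplifies to c · σ⁴ = 0.652174 · 16.)

Var(X) = m_2 − m_1² = 26.434783 − 16 = 10.434783.


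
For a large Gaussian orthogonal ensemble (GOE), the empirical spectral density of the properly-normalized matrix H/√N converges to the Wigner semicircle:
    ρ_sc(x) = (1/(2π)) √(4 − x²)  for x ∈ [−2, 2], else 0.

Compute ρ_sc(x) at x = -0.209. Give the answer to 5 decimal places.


ρ_sc(x) = (1/(2π)) √(4 − x²). With x = -0.209:
  4 − x² = 4 − (-0.209)² = 4 − 0.043681 = 3.956319.
  √(4 − x²) = 1.989050.
  1/(2π) = 0.159155.
  ρ_sc(-0.209) = 0.159155 · 1.989050 = 0.316567.

Rounded to 5 decimal places: ρ_sc(-0.209) ≈ 0.31657.


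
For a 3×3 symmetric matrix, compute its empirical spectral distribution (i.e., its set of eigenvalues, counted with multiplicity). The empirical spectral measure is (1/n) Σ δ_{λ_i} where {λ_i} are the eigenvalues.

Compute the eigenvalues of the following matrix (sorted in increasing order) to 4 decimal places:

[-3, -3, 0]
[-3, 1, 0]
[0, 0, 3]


Since M is real symmetric, all three eigenvalues are real; they are the roots of det(λI − M) = λ³ − (tr M) λ² + s λ − det M, where s is the sum of the principal 2×2 minors.
tr M = -3 + 1 + 3 = 1.
s = ((-3)·1 − (-3)²) + ((-3)·3 − 0²) + (1·3 − 0²) = -12 + (-9) + 3 = -18.
det M (expand along row 1) = (-3)·3 − (-3)·(-9) + 0·0 = -36.
Characteristic polynomial: λ³ − λ² − 18λ + 36 = 0.
Substitute λ = y + (tr M)/3 = y + 0.333333 to remove the quadratic term: y³ + p·y + q = 0 with p = s − (tr M)²/3 = -18.333333 and q = −2(tr M)³/27 + (tr M)·s/3 − det M = 29.925926.
Three real roots ⇒ use the trigonometric (Viète) form: r = 2√(−p/3) = 4.944132, φ = arccos(3q/(p·r)) = arccos(-0.990461) = 3.003359 rad.
y_k = r·cos(φ/3 − 2πk/3) for k = 0, 1, 2 gives y = 2.666667, 2.272218, -4.938885.
λ_k = y_k + 0.333333 gives λ = 3.0000, 2.6056, -4.6056 (check: the sum is 1.0000 = tr M).

Eigenvalues sorted in increasing order: [-4.6056, 2.6056, 3.0000].


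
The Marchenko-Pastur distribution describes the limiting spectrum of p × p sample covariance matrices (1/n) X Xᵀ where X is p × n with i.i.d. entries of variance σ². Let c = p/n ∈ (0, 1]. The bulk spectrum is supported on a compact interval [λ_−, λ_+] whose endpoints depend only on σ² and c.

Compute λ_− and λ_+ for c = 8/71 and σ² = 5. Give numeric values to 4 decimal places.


c = 8/71 = 0.112676; √c = 0.335673.
λ_− = σ² (1 − √c)² = 5 · (1 − 0.335673)² = 5 · (0.664327)² = 2.206655.
λ_+ = σ² (1 + √c)² = 5 · (1 + 0.335673)² = 5 · (1.335673)² = 8.920106.

Rounded to 4 decimal places: λ_− ≈ 2.2067, λ_+ ≈ 8.9201.


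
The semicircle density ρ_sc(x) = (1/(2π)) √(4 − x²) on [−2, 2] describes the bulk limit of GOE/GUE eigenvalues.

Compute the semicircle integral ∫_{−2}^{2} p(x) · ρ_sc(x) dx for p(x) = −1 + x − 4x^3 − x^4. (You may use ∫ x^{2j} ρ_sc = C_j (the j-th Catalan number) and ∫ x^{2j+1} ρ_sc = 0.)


Write p(x) = Σ a_i x^i, split into monomials and integrate each against ρ_sc separately.
Using ∫ x^{2j} ρ_sc = C_j = (1/(j+1)) C(2j, j) (Catalan numbers) and ∫ x^{2j+1} ρ_sc = 0 (odd monomials vanish by symmetry):
  i = 0 (even): a_0 · C_{0} = -1 · 1 = -1
  i = 1 (odd): ∫ x^1 ρ_sc = 0 (vanishes)
  i = 3 (odd): ∫ x^3 ρ_sc = 0 (vanishes)
  i = 4 (even): a_4 · C_{2} = -1 · 2 = -2

Summing the contributions: ∫_{−2}^{2} p(x) ρ_sc(x) dx = (-1) + (-2) = -3.


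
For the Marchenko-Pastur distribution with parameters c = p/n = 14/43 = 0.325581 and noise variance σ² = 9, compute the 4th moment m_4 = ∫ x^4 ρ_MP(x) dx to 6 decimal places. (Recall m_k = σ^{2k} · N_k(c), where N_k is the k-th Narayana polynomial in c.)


E[X⁴] = σ⁸ (1 + 6c + 6c² + c³) (fourth MP moment). With σ² = 9 (so σ⁸ = 6561) and c = 14/43 = 0.325581: E[X⁴] = 6561 · (1 + 6·0.325581 + 6·(0.325581)² + (0.325581)³) = 6561 · 3.624021.

So E[X^4] = 23777.198674.


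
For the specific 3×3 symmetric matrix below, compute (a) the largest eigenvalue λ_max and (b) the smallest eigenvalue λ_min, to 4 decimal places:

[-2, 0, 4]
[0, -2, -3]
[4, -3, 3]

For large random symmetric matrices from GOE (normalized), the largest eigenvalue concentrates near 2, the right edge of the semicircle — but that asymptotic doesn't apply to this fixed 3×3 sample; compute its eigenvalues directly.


Since M is real symmetric, all three eigenvalues are real; they are the roots of det(λI − M) = λ³ − (tr M) λ² + s λ − det M, where s is the sum of the principal 2×2 minors.
tr M = -2 + (-2) + 3 = -1.
s = ((-2)·(-2) − 0²) + ((-2)·3 − 4²) + ((-2)·3 − (-3)²) = 4 + (-22) + (-15) = -33.
det M (expand along row 1) = (-2)·(-15) − 0·12 + 4·8 = 62.
Characteristic polynomial: λ³ + λ² − 33λ − 62 = 0.
Substitute λ = y + (tr M)/3 = y − 0.333333 to remove the quadratic term: y³ + p·y + q = 0 with p = s − (tr M)²/3 = -33.333333 and q = −2(tr M)³/27 + (tr M)·s/3 − det M = -50.925926.
Three real roots ⇒ use the trigonometric (Viète) form: r = 2√(−p/3) = 6.666667, φ = arccos(3q/(p·r)) = arccos(0.687500) = 0.812756 rad.
y_k = r·cos(φ/3 − 2πk/3) for k = 0, 1, 2 gives y = 6.423503, -1.666667, -4.756837.
λ_k = y_k − 0.333333 gives λ = 6.0902, -2.0000, -5.0902 (check: the sum is -1.0000 = tr M).

Hence λ_max = 6.0902 and λ_min = -5.0902.


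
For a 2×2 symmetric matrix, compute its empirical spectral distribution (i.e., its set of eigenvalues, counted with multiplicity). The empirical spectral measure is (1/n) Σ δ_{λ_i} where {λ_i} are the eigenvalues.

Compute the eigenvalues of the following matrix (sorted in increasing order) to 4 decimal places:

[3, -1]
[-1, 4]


Since M is real symmetric, both eigenvalues are real; they are the roots of det(λI − M) = λ² − (tr M) λ + det M.
tr M = 3 + 4 = 7.
det M = 3·4 − (-1)² = 12 − 1 = 11.
Characteristic polynomial: λ² − 7λ + 11 = 0.
Discriminant Δ = (tr M)² − 4·det M = 49 − 44 = 5; √Δ = 2.236068.
λ = (tr M ± √Δ)/2 = (7 ± 2.236068)/2, giving (tr M − √Δ)/2 = 2.3820 and (tr M + √Δ)/2 = 4.6180.

Eigenvalues sorted in increasing order: [2.3820, 4.6180].


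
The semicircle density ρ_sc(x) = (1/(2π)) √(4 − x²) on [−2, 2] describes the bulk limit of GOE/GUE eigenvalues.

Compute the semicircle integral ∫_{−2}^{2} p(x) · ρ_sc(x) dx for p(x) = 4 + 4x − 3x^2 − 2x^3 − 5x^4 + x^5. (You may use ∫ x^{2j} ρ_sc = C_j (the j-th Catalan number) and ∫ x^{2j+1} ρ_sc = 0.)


Write p(x) = Σ a_i x^i, split into monomials and integrate each against ρ_sc separately.
Using ∫ x^{2j} ρ_sc = C_j = (1/(j+1)) C(2j, j) (Catalan numbers) and ∫ x^{2j+1} ρ_sc = 0 (odd monomials vanish by symmetry):
  i = 0 (even): a_0 · C_{0} = 4 · 1 = 4
  i = 1 (odd): ∫ x^1 ρ_sc = 0 (vanishes)
  i = 2 (even): a_2 · C_{1} = -3 · 1 = -3
  i = 3 (odd): ∫ x^3 ρ_sc = 0 (vanishes)
  i = 4 (even): a_4 · C_{2} = -5 · 2 = -10
  i = 5 (odd): ∫ x^5 ρ_sc = 0 (vanishes)

Summing the contributions: ∫_{−2}^{2} p(x) ρ_sc(x) dx = 4 + (-3) + (-10) = -9.


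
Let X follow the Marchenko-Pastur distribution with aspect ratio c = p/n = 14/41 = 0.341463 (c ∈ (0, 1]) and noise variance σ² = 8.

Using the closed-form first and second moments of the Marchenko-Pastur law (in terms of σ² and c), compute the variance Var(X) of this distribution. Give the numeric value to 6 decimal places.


Recall the MP moments m_1 = E[X] = σ² and m_2 = E[X²] = σ⁴ (1 + c).
m_1 = E[X] = σ² = 8, so m_1² = 64.
m_2 = E[X²] = σ⁴ (1 + c) = 64 · (1 + 0.341463) = 64 · 1.341463 = 85.853659.
(Note m_2 − m_1² simplifies to c · σ⁴ = 0.341463 · 64.)

Var(X) = m_2 − m_1² = 85.853659 − 64 = 21.853659.


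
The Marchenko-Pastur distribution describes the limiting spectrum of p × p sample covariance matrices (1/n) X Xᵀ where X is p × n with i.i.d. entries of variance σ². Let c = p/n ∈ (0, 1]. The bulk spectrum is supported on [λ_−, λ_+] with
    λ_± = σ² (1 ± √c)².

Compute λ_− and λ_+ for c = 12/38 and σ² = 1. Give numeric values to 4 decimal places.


c = 12/38 = 0.315789; √c = 0.561951.
λ_− = σ² (1 − √c)² = 1 · (1 − 0.561951)² = 1 · (0.438049)² = 0.191886.
λ_+ = σ² (1 + √c)² = 1 · (1 + 0.561951)² = 1 · (1.561951)² = 2.439692.

Rounded to 4 decimal places: λ_− ≈ 0.1919, λ_+ ≈ 2.4397.


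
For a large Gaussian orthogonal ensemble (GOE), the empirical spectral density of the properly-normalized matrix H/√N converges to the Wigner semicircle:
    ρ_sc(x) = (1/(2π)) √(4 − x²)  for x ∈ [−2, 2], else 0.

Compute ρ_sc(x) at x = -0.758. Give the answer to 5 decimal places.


ρ_sc(x) = (1/(2π)) √(4 − x²). With x = -0.758:
  4 − x² = 4 − (-0.758)² = 4 − 0.574564 = 3.425436.
  √(4 − x²) = 1.850793.
  1/(2π) = 0.159155.
  ρ_sc(-0.758) = 0.159155 · 1.850793 = 0.294563.

Rounded to 5 decimal places: ρ_sc(-0.758) ≈ 0.29456.


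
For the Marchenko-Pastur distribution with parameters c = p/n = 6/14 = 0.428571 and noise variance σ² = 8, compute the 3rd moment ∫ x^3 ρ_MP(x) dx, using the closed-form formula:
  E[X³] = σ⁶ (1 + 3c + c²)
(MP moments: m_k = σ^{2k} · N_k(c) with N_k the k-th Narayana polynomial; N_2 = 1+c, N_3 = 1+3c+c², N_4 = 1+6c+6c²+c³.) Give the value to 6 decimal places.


E[X³] = σ⁶ (1 + 3c + c²) (third MP moment). With σ² = 8 (so σ⁶ = 512) and c = 6/14 = 0.428571: E[X³] = 512 · (1 + 3·0.428571 + (0.428571)²) = 512 · 2.469388.

So E[X^3] = 1264.326531.


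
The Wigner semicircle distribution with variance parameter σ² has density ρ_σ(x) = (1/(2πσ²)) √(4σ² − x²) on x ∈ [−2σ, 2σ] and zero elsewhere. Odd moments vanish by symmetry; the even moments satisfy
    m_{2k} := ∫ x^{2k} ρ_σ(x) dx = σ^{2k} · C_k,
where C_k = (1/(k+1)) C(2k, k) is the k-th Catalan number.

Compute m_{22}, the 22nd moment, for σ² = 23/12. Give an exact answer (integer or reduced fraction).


By the scaled semicircle moment identity, m_{2k} = σ^{2k} · C_k with k = 11.
C_11 = (1/(k+1)) · C(2k, k) = (1/12) · C(22, 11) = (1/12) · 705432 = 58786.
σ^{2k} = (σ²)^k = (23/12)^11 = 952809757913927/743008370688.

Therefore m_{22} = σ^{22} · C_11 = (952809757913927/743008370688) · 58786 = 28005937214364056311/371504185344.


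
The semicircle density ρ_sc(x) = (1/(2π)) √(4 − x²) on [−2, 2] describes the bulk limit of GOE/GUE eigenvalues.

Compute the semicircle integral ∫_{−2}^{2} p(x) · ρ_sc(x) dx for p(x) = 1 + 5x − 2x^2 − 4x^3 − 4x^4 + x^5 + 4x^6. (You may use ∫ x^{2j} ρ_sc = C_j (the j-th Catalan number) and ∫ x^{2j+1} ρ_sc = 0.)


Write p(x) = Σ a_i x^i, split into monomials and integrate each against ρ_sc separately.
Using ∫ x^{2j} ρ_sc = C_j = (1/(j+1)) C(2j, j) (Catalan numbers) and ∫ x^{2j+1} ρ_sc = 0 (odd monomials vanish by symmetry):
  i = 0 (even): a_0 · C_{0} = 1 · 1 = 1
  i = 1 (odd): ∫ x^1 ρ_sc = 0 (vanishes)
  i = 2 (even): a_2 · C_{1} = -2 · 1 = -2
  i = 3 (odd): ∫ x^3 ρ_sc = 0 (vanishes)
  i = 4 (even): a_4 · C_{2} = -4 · 2 = -8
  i = 5 (odd): ∫ x^5 ρ_sc = 0 (vanishes)
  i = 6 (even): a_6 · C_{3} = 4 · 5 = 20

Summing the contributions: ∫_{−2}^{2} p(x) ρ_sc(x) dx = 1 + (-2) + (-8) + 20 = 11.


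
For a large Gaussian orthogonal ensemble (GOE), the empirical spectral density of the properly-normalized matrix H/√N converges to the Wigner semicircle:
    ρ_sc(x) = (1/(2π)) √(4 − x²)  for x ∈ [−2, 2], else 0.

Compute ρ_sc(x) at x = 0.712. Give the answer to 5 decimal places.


ρ_sc(x) = (1/(2π)) √(4 − x²). With x = 0.712:
  4 − x² = 4 − (0.712)² = 4 − 0.506944 = 3.493056.
  √(4 − x²) = 1.868972.
  1/(2π) = 0.159155.
  ρ_sc(0.712) = 0.159155 · 1.868972 = 0.297456.

Rounded to 5 decimal places: ρ_sc(0.712) ≈ 0.29746.


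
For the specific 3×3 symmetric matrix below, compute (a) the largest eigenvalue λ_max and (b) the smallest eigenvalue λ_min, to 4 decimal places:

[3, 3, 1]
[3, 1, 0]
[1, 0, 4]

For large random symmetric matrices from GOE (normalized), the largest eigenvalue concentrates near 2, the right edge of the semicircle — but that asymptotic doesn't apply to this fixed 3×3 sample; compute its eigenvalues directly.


Since M is real symmetric, all three eigenvalues are real; they are the roots of det(λI − M) = λ³ − (tr M) λ² + s λ − det M, where s is the sum of the principal 2×2 minors.
tr M = 3 + 1 + 4 = 8.
s = (3·1 − 3²) + (3·4 − 1²) + (1·4 − 0²) = -6 + 11 + 4 = 9.
det M (expand along row 1) = 3·4 − 3·12 + 1·(-1) = -25.
Characteristic polynomial: λ³ − 8λ² + 9λ + 25 = 0.
Substitute λ = y + (tr M)/3 = y + 2.666667 to remove the quadratic term: y³ + p·y + q = 0 with p = s − (tr M)²/3 = -12.333333 and q = −2(tr M)³/27 + (tr M)·s/3 − det M = 11.074074.
Three real roots ⇒ use the trigonometric (Viète) form: r = 2√(−p/3) = 4.055175, φ = arccos(3q/(p·r)) = arccos(-0.664261) = 2.297301 rad.
y_k = r·cos(φ/3 − 2πk/3) for k = 0, 1, 2 gives y = 2.923177, 0.972464, -3.895641.
λ_k = y_k + 2.666667 gives λ = 5.5898, 3.6391, -1.2290 (check: the sum is 8.0000 = tr M).

Hence λ_max = 5.5898 and λ_min = -1.2290.


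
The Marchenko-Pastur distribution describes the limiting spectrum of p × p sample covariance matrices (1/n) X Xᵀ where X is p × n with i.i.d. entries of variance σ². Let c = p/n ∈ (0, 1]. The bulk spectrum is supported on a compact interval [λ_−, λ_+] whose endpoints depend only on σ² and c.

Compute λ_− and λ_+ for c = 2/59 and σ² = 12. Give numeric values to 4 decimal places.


c = 2/59 = 0.033898; √c = 0.184115.
λ_− = σ² (1 − √c)² = 12 · (1 − 0.184115)² = 12 · (0.815885)² = 7.988021.
λ_+ = σ² (1 + √c)² = 12 · (1 + 0.184115)² = 12 · (1.184115)² = 16.825538.

Rounded to 4 decimal places: λ_− ≈ 7.9880, λ_+ ≈ 16.8255.


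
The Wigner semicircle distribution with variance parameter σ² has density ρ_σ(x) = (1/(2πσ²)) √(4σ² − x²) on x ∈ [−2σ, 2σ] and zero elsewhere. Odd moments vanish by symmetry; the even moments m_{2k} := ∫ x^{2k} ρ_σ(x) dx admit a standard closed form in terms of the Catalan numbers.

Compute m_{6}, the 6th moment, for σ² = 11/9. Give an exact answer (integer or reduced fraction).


By the scaled semicircle moment identity, m_{2k} = σ^{2k} · C_k with k = 3.
C_3 = (1/(k+1)) · C(2k, k) = (1/4) · C(6, 3) = (1/4) · 20 = 5.
σ^{2k} = (σ²)^k = (11/9)^3 = 1331/729.

Therefore m_{6} = σ^{6} · C_3 = (1331/729) · 5 = 6655/729.


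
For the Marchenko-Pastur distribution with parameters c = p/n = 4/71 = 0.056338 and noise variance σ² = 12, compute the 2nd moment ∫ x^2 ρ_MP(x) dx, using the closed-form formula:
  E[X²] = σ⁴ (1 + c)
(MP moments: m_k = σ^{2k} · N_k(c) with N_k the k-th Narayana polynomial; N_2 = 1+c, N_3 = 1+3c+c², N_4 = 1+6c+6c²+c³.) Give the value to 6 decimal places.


E[X²] = σ⁴ (1 + c) (second MP moment). With σ² = 12 (so σ⁴ = 144) and c = 4/71 = 0.056338: E[X²] = 144 · (1 + 0.056338) = 144 · 1.056338.

So E[X^2] = 152.112676.


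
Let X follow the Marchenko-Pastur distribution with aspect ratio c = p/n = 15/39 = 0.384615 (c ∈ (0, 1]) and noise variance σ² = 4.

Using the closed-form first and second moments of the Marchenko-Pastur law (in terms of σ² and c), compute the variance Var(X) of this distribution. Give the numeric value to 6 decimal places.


Recall the MP moments m_1 = E[X] = σ² and m_2 = E[X²] = σ⁴ (1 + c).
m_1 = E[X] = σ² = 4, so m_1² = 16.
m_2 = E[X²] = σ⁴ (1 + c) = 16 · (1 + 0.384615) = 16 · 1.384615 = 22.153846.
(Note m_2 − m_1² simplifies to c · σ⁴ = 0.384615 · 16.)

Var(X) = m_2 − m_1² = 22.153846 − 16 = 6.153846.


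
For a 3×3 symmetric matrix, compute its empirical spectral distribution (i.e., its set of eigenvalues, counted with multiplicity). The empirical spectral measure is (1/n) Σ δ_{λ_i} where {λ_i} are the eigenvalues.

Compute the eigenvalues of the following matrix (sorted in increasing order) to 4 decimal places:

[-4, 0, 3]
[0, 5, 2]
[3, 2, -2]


Since M is real symmetric, all three eigenvalues are real; they are the roots of det(λI − M) = λ³ − (tr M) λ² + s λ − det M, where s is the sum of the principal 2×2 minors.
tr M = -4 + 5 + (-2) = -1.
s = ((-4)·5 − 0²) + ((-4)·(-2) − 3²) + (5·(-2) − 2²) = -20 + (-1) + (-14) = -35.
det M (expand along row 1) = (-4)·(-14) − 0·(-6) + 3·(-15) = 11.
Characteristic polynomial: λ³ + λ² − 35λ − 11 = 0.
Substitute λ = y + (tr M)/3 = y − 0.333333 to remove the quadratic term: y³ + p·y + q = 0 with p = s − (tr M)²/3 = -35.333333 and q = −2(tr M)³/27 + (tr M)·s/3 − det M = 0.740741.
Three real roots ⇒ use the trigonometric (Viète) form: r = 2√(−p/3) = 6.863753, φ = arccos(3q/(p·r)) = arccos(-0.009163) = 1.579960 rad.
y_k = r·cos(φ/3 − 2πk/3) for k = 0, 1, 2 gives y = 5.933675, 0.020965, -5.954639.
λ_k = y_k − 0.333333 gives λ = 5.6003, -0.3124, -6.2880 (check: the sum is -1.0000 = tr M).

Eigenvalues sorted in increasing order: [-6.2880, -0.3124, 5.6003].


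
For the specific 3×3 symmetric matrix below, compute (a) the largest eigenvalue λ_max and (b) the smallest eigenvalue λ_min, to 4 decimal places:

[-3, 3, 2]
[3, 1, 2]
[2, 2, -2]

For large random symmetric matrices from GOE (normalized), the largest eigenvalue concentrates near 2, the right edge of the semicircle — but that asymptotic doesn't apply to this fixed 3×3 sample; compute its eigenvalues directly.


Since M is real symmetric, all three eigenvalues are real; they are the roots of det(λI − M) = λ³ − (tr M) λ² + s λ − det M, where s is the sum of the principal 2×2 minors.
tr M = -3 + 1 + (-2) = -4.
s = ((-3)·1 − 3²) + ((-3)·(-2) − 2²) + (1·(-2) − 2²) = -12 + 2 + (-6) = -16.
det M (expand along row 1) = (-3)·(-6) − 3·(-10) + 2·4 = 56.
Characteristic polynomial: λ³ + 4λ² − 16λ − 56 = 0.
Substitute λ = y + (tr M)/3 = y − 1.333333 to remove the quadratic term: y³ + p·y + q = 0 with p = s − (tr M)²/3 = -21.333333 and q = −2(tr M)³/27 + (tr M)·s/3 − det M = -29.925926.
Three real roots ⇒ use the trigonometric (Viète) form: r = 2√(−p/3) = 5.333333, φ = arccos(3q/(p·r)) = arccos(0.789063) = 0.661515 rad.
y_k = r·cos(φ/3 − 2πk/3) for k = 0, 1, 2 gives y = 5.204198, -1.591864, -3.612334.
λ_k = y_k − 1.333333 gives λ = 3.8709, -2.9252, -4.9457 (check: the sum is -4.0000 = tr M).

Hence λ_max = 3.8709 and λ_min = -4.9457.


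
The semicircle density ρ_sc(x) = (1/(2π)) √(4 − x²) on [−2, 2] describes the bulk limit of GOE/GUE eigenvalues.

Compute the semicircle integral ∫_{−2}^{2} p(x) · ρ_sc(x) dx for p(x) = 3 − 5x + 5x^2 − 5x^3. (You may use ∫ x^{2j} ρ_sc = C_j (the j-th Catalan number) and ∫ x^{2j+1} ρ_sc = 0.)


Write p(x) = Σ a_i x^i, split into monomials and integrate each against ρ_sc separately.
Using ∫ x^{2j} ρ_sc = C_j = (1/(j+1)) C(2j, j) (Catalan numbers) and ∫ x^{2j+1} ρ_sc = 0 (odd monomials vanish by symmetry):
  i = 0 (even): a_0 · C_{0} = 3 · 1 = 3
  i = 1 (odd): ∫ x^1 ρ_sc = 0 (vanishes)
  i = 2 (even): a_2 · C_{1} = 5 · 1 = 5
  i = 3 (odd): ∫ x^3 ρ_sc = 0 (vanishes)

Summing the contributions: ∫_{−2}^{2} p(x) ρ_sc(x) dx = 3 + 5 = 8.


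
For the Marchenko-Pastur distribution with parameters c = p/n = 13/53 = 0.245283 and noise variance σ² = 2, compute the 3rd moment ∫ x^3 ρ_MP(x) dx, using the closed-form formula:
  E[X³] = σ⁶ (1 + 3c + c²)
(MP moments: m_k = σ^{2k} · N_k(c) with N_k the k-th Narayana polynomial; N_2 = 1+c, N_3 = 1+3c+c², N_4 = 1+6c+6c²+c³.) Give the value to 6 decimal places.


E[X³] = σ⁶ (1 + 3c + c²) (third MP moment). With σ² = 2 (so σ⁶ = 8) and c = 13/53 = 0.245283: E[X³] = 8 · (1 + 3·0.245283 + (0.245283)²) = 8 · 1.796013.

So E[X^3] = 14.368103.


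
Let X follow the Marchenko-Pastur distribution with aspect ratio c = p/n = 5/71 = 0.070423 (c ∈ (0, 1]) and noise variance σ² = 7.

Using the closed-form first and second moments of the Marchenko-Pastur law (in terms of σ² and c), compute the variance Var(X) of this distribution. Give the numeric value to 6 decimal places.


Recall the MP moments m_1 = E[X] = σ² and m_2 = E[X²] = σ⁴ (1 + c).
m_1 = E[X] = σ² = 7, so m_1² = 49.
m_2 = E[X²] = σ⁴ (1 + c) = 49 · (1 + 0.070423) = 49 · 1.070423 = 52.450704.
(Note m_2 − m_1² simplifies to c · σ⁴ = 0.070423 · 49.)

Var(X) = m_2 − m_1² = 52.450704 − 49 = 3.450704.


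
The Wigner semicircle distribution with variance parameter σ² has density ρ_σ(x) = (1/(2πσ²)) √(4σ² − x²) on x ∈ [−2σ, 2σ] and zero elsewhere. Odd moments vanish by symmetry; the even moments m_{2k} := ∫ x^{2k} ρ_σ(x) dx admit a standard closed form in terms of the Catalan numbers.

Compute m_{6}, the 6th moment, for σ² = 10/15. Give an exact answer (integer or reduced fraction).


By the scaled semicircle moment identity, m_{2k} = σ^{2k} · C_k with k = 3.
C_3 = (1/(k+1)) · C(2k, k) = (1/4) · C(6, 3) = (1/4) · 20 = 5.
σ^{2k} = (σ²)^k = (10/15)^3 = 8/27.

Therefore m_{6} = σ^{6} · C_3 = (8/27) · 5 = 40/27.


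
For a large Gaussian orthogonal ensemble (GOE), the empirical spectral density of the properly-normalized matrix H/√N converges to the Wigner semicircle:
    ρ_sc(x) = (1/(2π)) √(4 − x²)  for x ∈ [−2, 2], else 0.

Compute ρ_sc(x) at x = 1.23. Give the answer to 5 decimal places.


ρ_sc(x) = (1/(2π)) √(4 − x²). With x = 1.23:
  4 − x² = 4 − (1.23)² = 4 − 1.512900 = 2.487100.
  √(4 − x²) = 1.577054.
  1/(2π) = 0.159155.
  ρ_sc(1.23) = 0.159155 · 1.577054 = 0.250996.

Rounded to 5 decimal places: ρ_sc(1.23) ≈ 0.25100.


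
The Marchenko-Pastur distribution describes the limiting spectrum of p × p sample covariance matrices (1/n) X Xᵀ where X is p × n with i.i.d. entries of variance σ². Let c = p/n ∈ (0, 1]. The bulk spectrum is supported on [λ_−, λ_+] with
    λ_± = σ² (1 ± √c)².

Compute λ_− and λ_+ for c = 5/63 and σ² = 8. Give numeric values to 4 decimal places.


c = 5/63 = 0.079365; √c = 0.281718.
λ_− = σ² (1 − √c)² = 8 · (1 − 0.281718)² = 8 · (0.718282)² = 4.127431.
λ_+ = σ² (1 + √c)² = 8 · (1 + 0.281718)² = 8 · (1.281718)² = 13.142410.

Rounded to 4 decimal places: λ_− ≈ 4.1274, λ_+ ≈ 13.1424.


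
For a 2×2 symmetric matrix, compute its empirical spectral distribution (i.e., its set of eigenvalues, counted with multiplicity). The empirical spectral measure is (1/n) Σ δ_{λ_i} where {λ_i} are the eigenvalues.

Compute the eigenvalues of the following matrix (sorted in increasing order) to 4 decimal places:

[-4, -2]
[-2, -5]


Since M is real symmetric, both eigenvalues are real; they are the roots of det(λI − M) = λ² − (tr M) λ + det M.
tr M = -4 + (-5) = -9.
det M = (-4)·(-5) − (-2)² = 20 − 4 = 16.
Characteristic polynomial: λ² + 9λ + 16 = 0.
Discriminant Δ = (tr M)² − 4·det M = 81 − 64 = 17; √Δ = 4.123106.
λ = (tr M ± √Δ)/2 = (-9 ± 4.123106)/2, giving (tr M − √Δ)/2 = -6.5616 and (tr M + √Δ)/2 = -2.4384.

Eigenvalues sorted in increasing order: [-6.5616, -2.4384].


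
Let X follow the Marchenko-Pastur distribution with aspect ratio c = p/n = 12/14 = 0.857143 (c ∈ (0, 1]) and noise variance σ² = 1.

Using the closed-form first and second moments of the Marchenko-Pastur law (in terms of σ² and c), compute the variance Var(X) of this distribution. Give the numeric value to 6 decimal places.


Recall the MP moments m_1 = E[X] = σ² and m_2 = E[X²] = σ⁴ (1 + c).
m_1 = E[X] = σ² = 1, so m_1² = 1.
m_2 = E[X²] = σ⁴ (1 + c) = 1 · (1 + 0.857143) = 1 · 1.857143 = 1.857143.
(Note m_2 − m_1² simplifies to c · σ⁴ = 0.857143 · 1.)

Var(X) = m_2 − m_1² = 1.857143 − 1 = 0.857143.


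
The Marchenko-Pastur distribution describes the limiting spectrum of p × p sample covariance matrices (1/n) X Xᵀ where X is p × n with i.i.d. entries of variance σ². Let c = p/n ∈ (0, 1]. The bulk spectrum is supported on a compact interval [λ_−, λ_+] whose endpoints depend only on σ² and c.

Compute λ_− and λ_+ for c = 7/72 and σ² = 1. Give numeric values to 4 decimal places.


c = 7/72 = 0.097222; √c = 0.311805.
λ_− = σ² (1 − √c)² = 1 · (1 − 0.311805)² = 1 · (0.688195)² = 0.473613.
λ_+ = σ² (1 + √c)² = 1 · (1 + 0.311805)² = 1 · (1.311805)² = 1.720832.

Rounded to 4 decimal places: λ_− ≈ 0.4736, λ_+ ≈ 1.7208.


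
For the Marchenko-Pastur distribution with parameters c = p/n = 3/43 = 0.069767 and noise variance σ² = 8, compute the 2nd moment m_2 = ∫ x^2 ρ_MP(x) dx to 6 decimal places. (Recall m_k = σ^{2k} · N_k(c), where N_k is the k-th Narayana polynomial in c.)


E[X²] = σ⁴ (1 + c) (second MP moment). With σ² = 8 (so σ⁴ = 64) and c = 3/43 = 0.069767: E[X²] = 64 · (1 + 0.069767) = 64 · 1.069767.

So E[X^2] = 68.465116.


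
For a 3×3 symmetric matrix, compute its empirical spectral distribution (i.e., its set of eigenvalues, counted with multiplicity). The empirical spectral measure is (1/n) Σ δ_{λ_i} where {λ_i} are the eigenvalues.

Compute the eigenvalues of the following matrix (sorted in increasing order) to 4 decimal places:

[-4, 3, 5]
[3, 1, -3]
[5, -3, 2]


Since M is real symmetric, all three eigenvalues are real; they are the roots of det(λI − M) = λ³ − (tr M) λ² + s λ − det M, where s is the sum of the principal 2×2 minors.
tr M = -4 + 1 + 2 = -1.
s = ((-4)·1 − 3²) + ((-4)·2 − 5²) + (1·2 − (-3)²) = -13 + (-33) + (-7) = -53.
det M (expand along row 1) = (-4)·(-7) − 3·21 + 5·(-14) = -105.
Characteristic polynomial: λ³ + λ² − 53λ + 105 = 0.
Substitute λ = y + (tr M)/3 = y − 0.333333 to remove the quadratic term: y³ + p·y + q = 0 with p = s − (tr M)²/3 = -53.333333 and q = −2(tr M)³/27 + (tr M)·s/3 − det M = 122.740741.
Three real roots ⇒ use the trigonometric (Viète) form: r = 2√(−p/3) = 8.432740, φ = arccos(3q/(p·r)) = arccos(-0.818733) = 2.529998 rad.
y_k = r·cos(φ/3 − 2πk/3) for k = 0, 1, 2 gives y = 5.607582, 2.650528, -8.258110.
λ_k = y_k − 0.333333 gives λ = 5.2742, 2.3172, -8.5914 (check: the sum is -1.0000 = tr M).

Eigenvalues sorted in increasing order: [-8.5914, 2.3172, 5.2742].


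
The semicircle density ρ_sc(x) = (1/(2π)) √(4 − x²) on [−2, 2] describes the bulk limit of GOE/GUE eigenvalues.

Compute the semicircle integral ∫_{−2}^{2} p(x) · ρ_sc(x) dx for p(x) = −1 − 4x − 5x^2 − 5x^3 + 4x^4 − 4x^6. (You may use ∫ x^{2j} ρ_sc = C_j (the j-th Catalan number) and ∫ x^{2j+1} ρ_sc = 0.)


Write p(x) = Σ a_i x^i, split into monomials and integrate each against ρ_sc separately.
Using ∫ x^{2j} ρ_sc = C_j = (1/(j+1)) C(2j, j) (Catalan numbers) and ∫ x^{2j+1} ρ_sc = 0 (odd monomials vanish by symmetry):
  i = 0 (even): a_0 · C_{0} = -1 · 1 = -1
  i = 1 (odd): ∫ x^1 ρ_sc = 0 (vanishes)
  i = 2 (even): a_2 · C_{1} = -5 · 1 = -5
  i = 3 (odd): ∫ x^3 ρ_sc = 0 (vanishes)
  i = 4 (even): a_4 · C_{2} = 4 · 2 = 8
  i = 6 (even): a_6 · C_{3} = -4 · 5 = -20

Summing the contributions: ∫_{−2}^{2} p(x) ρ_sc(x) dx = (-1) + (-5) + 8 + (-20) = -18.


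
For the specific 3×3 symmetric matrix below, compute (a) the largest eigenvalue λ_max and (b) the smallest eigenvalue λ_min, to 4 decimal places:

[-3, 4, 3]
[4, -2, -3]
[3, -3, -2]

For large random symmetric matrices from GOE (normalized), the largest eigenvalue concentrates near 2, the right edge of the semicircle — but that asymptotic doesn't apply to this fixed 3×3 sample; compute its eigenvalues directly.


Since M is real symmetric, all three eigenvalues are real; they are the roots of det(λI − M) = λ³ − (tr M) λ² + s λ − det M, where s is the sum of the principal 2×2 minors.
tr M = -3 + (-2) + (-2) = -7.
s = ((-3)·(-2) − 4²) + ((-3)·(-2) − 3²) + ((-2)·(-2) − (-3)²) = -10 + (-3) + (-5) = -18.
det M (expand along row 1) = (-3)·(-5) − 4·1 + 3·(-6) = -7.
Characteristic polynomial: λ³ + 7λ² − 18λ + 7 = 0.
Substitute λ = y + (tr M)/3 = y − 2.333333 to remove the quadratic term: y³ + p·y + q = 0 with p = s − (tr M)²/3 = -34.333333 and q = −2(tr M)³/27 + (tr M)·s/3 − det M = 74.407407.
Three real roots ⇒ use the trigonometric (Viète) form: r = 2√(−p/3) = 6.765928, φ = arccos(3q/(p·r)) = arccos(-0.960935) = 2.861158 rad.
y_k = r·cos(φ/3 − 2πk/3) for k = 0, 1, 2 gives y = 3.915129, 2.821259, -6.736388.
λ_k = y_k − 2.333333 gives λ = 1.5818, 0.4879, -9.0697 (check: the sum is -7.0000 = tr M).

Hence λ_max = 1.5818 and λ_min = -9.0697.


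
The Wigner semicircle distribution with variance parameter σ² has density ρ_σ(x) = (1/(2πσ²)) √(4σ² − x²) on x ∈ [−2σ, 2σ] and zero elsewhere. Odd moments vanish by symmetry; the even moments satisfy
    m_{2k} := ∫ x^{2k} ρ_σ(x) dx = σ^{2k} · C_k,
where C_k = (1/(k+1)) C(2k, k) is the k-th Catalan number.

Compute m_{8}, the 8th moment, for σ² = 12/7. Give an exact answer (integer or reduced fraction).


By the scaled semicircle moment identity, m_{2k} = σ^{2k} · C_k with k = 4.
C_4 = (1/(k+1)) · C(2k, k) = (1/5) · C(8, 4) = (1/5) · 70 = 14.
σ^{2k} = (σ²)^k = (12/7)^4 = 20736/2401.

Therefore m_{8} = σ^{8} · C_4 = (20736/2401) · 14 = 41472/343.


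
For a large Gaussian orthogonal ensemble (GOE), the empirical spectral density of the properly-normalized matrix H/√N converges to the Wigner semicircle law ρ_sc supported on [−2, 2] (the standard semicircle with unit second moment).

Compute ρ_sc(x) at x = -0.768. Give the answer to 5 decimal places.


ρ_sc(x) = (1/(2π)) √(4 − x²). With x = -0.768:
  4 − x² = 4 − (-0.768)² = 4 − 0.589824 = 3.410176.
  √(4 − x²) = 1.846666.
  1/(2π) = 0.159155.
  ρ_sc(-0.768) = 0.159155 · 1.846666 = 0.293906.

Rounded to 5 decimal places: ρ_sc(-0.768) ≈ 0.29391.


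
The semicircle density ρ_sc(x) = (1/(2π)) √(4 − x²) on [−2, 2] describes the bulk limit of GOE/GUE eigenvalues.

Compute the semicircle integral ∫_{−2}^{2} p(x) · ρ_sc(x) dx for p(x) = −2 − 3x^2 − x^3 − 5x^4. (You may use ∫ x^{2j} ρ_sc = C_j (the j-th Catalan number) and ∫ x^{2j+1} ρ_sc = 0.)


Write p(x) = Σ a_i x^i, split into monomials and integrate each against ρ_sc separately.
Using ∫ x^{2j} ρ_sc = C_j = (1/(j+1)) C(2j, j) (Catalan numbers) and ∫ x^{2j+1} ρ_sc = 0 (odd monomials vanish by symmetry):
  i = 0 (even): a_0 · C_{0} = -2 · 1 = -2
  i = 2 (even): a_2 · C_{1} = -3 · 1 = -3
  i = 3 (odd): ∫ x^3 ρ_sc = 0 (vanishes)
  i = 4 (even): a_4 · C_{2} = -5 · 2 = -10

Summing the contributions: ∫_{−2}^{2} p(x) ρ_sc(x) dx = (-2) + (-3) + (-10) = -15.


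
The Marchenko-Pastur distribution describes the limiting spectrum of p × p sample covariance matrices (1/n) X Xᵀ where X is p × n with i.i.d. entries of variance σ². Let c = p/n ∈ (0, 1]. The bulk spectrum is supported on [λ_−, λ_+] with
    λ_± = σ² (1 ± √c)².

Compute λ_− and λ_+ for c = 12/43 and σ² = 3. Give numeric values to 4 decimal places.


c = 12/43 = 0.279070; √c = 0.528271.
λ_− = σ² (1 − √c)² = 3 · (1 − 0.528271)² = 3 · (0.471729)² = 0.667586.
λ_+ = σ² (1 + √c)² = 3 · (1 + 0.528271)² = 3 · (1.528271)² = 7.006833.

Rounded to 4 decimal places: λ_− ≈ 0.6676, λ_+ ≈ 7.0068.


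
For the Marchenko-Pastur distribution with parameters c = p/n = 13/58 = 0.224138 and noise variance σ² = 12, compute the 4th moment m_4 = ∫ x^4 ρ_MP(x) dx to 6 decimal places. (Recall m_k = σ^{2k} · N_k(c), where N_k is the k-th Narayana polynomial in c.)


E[X⁴] = σ⁸ (1 + 6c + 6c² + c³) (fourth MP moment). With σ² = 12 (so σ⁸ = 20736) and c = 13/58 = 0.224138: E[X⁴] = 20736 · (1 + 6·0.224138 + 6·(0.224138)² + (0.224138)³) = 20736 · 2.657515.

So E[X^4] = 55106.223953.


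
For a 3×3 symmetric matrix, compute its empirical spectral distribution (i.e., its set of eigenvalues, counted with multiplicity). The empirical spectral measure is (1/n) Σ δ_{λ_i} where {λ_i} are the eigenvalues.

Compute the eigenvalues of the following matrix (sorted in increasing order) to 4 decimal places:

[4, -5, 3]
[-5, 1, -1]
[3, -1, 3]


Since M is real symmetric, all three eigenvalues are real; they are the roots of det(λI − M) = λ³ − (tr M) λ² + s λ − det M, where s is the sum of the principal 2×2 minors.
tr M = 4 + 1 + 3 = 8.
s = (4·1 − (-5)²) + (4·3 − 3²) + (1·3 − (-1)²) = -21 + 3 + 2 = -16.
det M (expand along row 1) = 4·2 − (-5)·(-12) + 3·2 = -46.
Characteristic polynomial: λ³ − 8λ² − 16λ + 46 = 0.
Substitute λ = y + (tr M)/3 = y + 2.666667 to remove the quadratic term: y³ + p·y + q = 0 with p = s − (tr M)²/3 = -37.333333 and q = −2(tr M)³/27 + (tr M)·s/3 − det M = -34.592593.
Three real roots ⇒ use the trigonometric (Viète) form: r = 2√(−p/3) = 7.055337, φ = arccos(3q/(p·r)) = arccos(0.393994) = 1.165823 rad.
y_k = r·cos(φ/3 − 2πk/3) for k = 0, 1, 2 gives y = 6.529273, -0.949518, -5.579756.
λ_k = y_k + 2.666667 gives λ = 9.1959, 1.7171, -2.9131 (check: the sum is 8.0000 = tr M).

Eigenvalues sorted in increasing order: [-2.9131, 1.7171, 9.1959].


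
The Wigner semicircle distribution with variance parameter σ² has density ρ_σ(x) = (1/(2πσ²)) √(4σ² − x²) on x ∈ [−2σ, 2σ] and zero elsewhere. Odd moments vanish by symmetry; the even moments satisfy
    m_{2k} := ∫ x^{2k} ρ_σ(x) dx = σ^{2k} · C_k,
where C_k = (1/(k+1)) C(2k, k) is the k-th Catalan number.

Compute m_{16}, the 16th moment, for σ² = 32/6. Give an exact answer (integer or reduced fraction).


By the scaled semicircle moment identity, m_{2k} = σ^{2k} · C_k with k = 8.
C_8 = (1/(k+1)) · C(2k, k) = (1/9) · C(16, 8) = (1/9) · 12870 = 1430.
σ^{2k} = (σ²)^k = (32/6)^8 = 4294967296/6561.

Therefore m_{16} = σ^{16} · C_8 = (4294967296/6561) · 1430 = 6141803233280/6561.


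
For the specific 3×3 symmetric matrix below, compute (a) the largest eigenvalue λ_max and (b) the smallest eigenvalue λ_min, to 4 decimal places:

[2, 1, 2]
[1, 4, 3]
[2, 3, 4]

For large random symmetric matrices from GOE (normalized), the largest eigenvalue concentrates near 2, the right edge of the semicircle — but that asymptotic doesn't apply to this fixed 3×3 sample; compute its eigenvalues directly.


Since M is real symmetric, all three eigenvalues are real; they are the roots of det(λI − M) = λ³ − (tr M) λ² + s λ − det M, where s is the sum of the principal 2×2 minors.
tr M = 2 + 4 + 4 = 10.
s = (2·4 − 1²) + (2·4 − 2²) + (4·4 − 3²) = 7 + 4 + 7 = 18.
det M (expand along row 1) = 2·7 − 1·(-2) + 2·(-5) = 6.
Characteristic polynomial: λ³ − 10λ² + 18λ − 6 = 0.
Substitute λ = y + (tr M)/3 = y + 3.333333 to remove the quadratic term: y³ + p·y + q = 0 with p = s − (tr M)²/3 = -15.333333 and q = −2(tr M)³/27 + (tr M)·s/3 − det M = -20.074074.
Three real roots ⇒ use the trigonometric (Viète) form: r = 2√(−p/3) = 4.521553, φ = arccos(3q/(p·r)) = arccos(0.868625) = 0.518375 rad.
y_k = r·cos(φ/3 − 2πk/3) for k = 0, 1, 2 gives y = 4.454221, -1.553858, -2.900363.
λ_k = y_k + 3.333333 gives λ = 7.7876, 1.7795, 0.4330 (check: the sum is 10.0000 = tr M).

Hence λ_max = 7.7876 and λ_min = 0.4330.


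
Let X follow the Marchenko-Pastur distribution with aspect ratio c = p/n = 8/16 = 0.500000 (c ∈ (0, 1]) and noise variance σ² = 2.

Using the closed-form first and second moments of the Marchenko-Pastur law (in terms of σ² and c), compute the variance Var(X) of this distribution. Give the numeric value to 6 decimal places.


Recall the MP moments m_1 = E[X] = σ² and m_2 = E[X²] = σ⁴ (1 + c).
m_1 = E[X] = σ² = 2, so m_1² = 4.
m_2 = E[X²] = σ⁴ (1 + c) = 4 · (1 + 0.500000) = 4 · 1.500000 = 6.000000.
(Note m_2 − m_1² simplifies to c · σ⁴ = 0.500000 · 4.)

Var(X) = m_2 − m_1² = 6.000000 − 4 = 2.000000.


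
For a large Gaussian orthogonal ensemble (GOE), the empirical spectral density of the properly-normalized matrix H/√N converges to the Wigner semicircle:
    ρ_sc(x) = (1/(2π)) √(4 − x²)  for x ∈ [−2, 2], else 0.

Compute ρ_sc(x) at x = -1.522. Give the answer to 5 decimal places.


ρ_sc(x) = (1/(2π)) √(4 − x²). With x = -1.522:
  4 − x² = 4 − (-1.522)² = 4 − 2.316484 = 1.683516.
  √(4 − x²) = 1.297504.
  1/(2π) = 0.159155.
  ρ_sc(-1.522) = 0.159155 · 1.297504 = 0.206504.

Rounded to 5 decimal places: ρ_sc(-1.522) ≈ 0.20650.


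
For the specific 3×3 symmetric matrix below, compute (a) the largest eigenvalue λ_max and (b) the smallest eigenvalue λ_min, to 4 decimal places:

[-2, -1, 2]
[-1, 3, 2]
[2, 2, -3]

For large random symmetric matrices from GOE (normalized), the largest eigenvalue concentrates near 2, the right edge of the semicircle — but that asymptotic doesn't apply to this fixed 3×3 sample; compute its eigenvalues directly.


Since M is real symmetric, all three eigenvalues are real; they are the roots of det(λI − M) = λ³ − (tr M) λ² + s λ − det M, where s is the sum of the principal 2×2 minors.
tr M = -2 + 3 + (-3) = -2.
s = ((-2)·3 − (-1)²) + ((-2)·(-3) − 2²) + (3·(-3) − 2²) = -7 + 2 + (-13) = -18.
det M (expand along row 1) = (-2)·(-13) − (-1)·(-1) + 2·(-8) = 9.
Characteristic polynomial: λ³ + 2λ² − 18λ − 9 = 0.
Substitute λ = y + (tr M)/3 = y − 0.666667 to remove the quadratic term: y³ + p·y + q = 0 with p = s − (tr M)²/3 = -19.333333 and q = −2(tr M)³/27 + (tr M)·s/3 − det M = 3.592593.
Three real roots ⇒ use the trigonometric (Viète) form: r = 2√(−p/3) = 5.077182, φ = arccos(3q/(p·r)) = arccos(-0.109799) = 1.680817 rad.
y_k = r·cos(φ/3 − 2πk/3) for k = 0, 1, 2 gives y = 4.300933, 0.186157, -4.487091.
λ_k = y_k − 0.666667 gives λ = 3.6343, -0.4805, -5.1538 (check: the sum is -2.0000 = tr M).

Hence λ_max = 3.6343 and λ_min = -5.1538.


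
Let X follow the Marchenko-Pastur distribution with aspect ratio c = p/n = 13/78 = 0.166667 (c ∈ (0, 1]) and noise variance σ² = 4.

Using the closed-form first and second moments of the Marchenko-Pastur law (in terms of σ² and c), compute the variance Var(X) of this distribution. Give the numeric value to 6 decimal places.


Recall the MP moments m_1 = E[X] = σ² and m_2 = E[X²] = σ⁴ (1 + c).
m_1 = E[X] = σ² = 4, so m_1² = 16.
m_2 = E[X²] = σ⁴ (1 + c) = 16 · (1 + 0.166667) = 16 · 1.166667 = 18.666667.
(Note m_2 − m_1² simplifies to c · σ⁴ = 0.166667 · 16.)

Var(X) = m_2 − m_1² = 18.666667 − 16 = 2.666667.


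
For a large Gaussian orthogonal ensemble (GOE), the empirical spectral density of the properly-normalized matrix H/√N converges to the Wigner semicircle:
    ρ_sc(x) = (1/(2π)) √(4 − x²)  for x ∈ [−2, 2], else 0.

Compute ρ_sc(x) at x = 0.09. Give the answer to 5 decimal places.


ρ_sc(x) = (1/(2π)) √(4 − x²). With x = 0.09:
  4 − x² = 4 − (0.09)² = 4 − 0.008100 = 3.991900.
  √(4 − x²) = 1.997974.
  1/(2π) = 0.159155.
  ρ_sc(0.09) = 0.159155 · 1.997974 = 0.317987.

Rounded to 5 decimal places: ρ_sc(0.09) ≈ 0.31799.


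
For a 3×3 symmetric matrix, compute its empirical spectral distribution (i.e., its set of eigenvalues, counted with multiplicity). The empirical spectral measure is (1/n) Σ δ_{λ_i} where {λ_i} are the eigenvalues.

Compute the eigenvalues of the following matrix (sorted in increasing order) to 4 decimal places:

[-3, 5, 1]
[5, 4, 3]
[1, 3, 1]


Since M is real symmetric, all three eigenvalues are real; they are the roots of det(λI − M) = λ³ − (tr M) λ² + s λ − det M, where s is the sum of the principal 2×2 minors.
tr M = -3 + 4 + 1 = 2.
s = ((-3)·4 − 5²) + ((-3)·1 − 1²) + (4·1 − 3²) = -37 + (-4) + (-5) = -46.
det M (expand along row 1) = (-3)·(-5) − 5·2 + 1·11 = 16.
Characteristic polynomial: λ³ − 2λ² − 46λ − 16 = 0.
Substitute λ = y + (tr M)/3 = y + 0.666667 to remove the quadratic term: y³ + p·y + q = 0 with p = s − (tr M)²/3 = -47.333333 and q = −2(tr M)³/27 + (tr M)·s/3 − det M = -47.259259.
Three real roots ⇒ use the trigonometric (Viète) form: r = 2√(−p/3) = 7.944250, φ = arccos(3q/(p·r)) = arccos(0.377041) = 1.184197 rad.
y_k = r·cos(φ/3 − 2πk/3) for k = 0, 1, 2 gives y = 7.333333, -1.020915, -6.312418.
λ_k = y_k + 0.666667 gives λ = 8.0000, -0.3542, -5.6458 (check: the sum is 2.0000 = tr M).

Eigenvalues sorted in increasing order: [-5.6458, -0.3542, 8.0000].
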